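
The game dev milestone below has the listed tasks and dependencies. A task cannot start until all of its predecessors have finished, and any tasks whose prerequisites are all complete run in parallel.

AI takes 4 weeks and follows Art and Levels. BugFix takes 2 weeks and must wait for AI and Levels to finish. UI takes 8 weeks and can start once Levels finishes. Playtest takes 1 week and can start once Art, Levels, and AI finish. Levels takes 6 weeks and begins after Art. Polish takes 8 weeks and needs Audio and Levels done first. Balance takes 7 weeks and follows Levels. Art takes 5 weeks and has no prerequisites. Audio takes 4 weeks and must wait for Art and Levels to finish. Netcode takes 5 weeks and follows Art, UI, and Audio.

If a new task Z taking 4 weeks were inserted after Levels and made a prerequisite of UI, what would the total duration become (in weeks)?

28

Originally the project takes 24 weeks.
With Z inserted, UI now waits for max(Levels, Z).
New critical path: Art→Levels→Z→UI→Netcode = 5+6+4+8+5 = 28 ⇒ 28 weeks.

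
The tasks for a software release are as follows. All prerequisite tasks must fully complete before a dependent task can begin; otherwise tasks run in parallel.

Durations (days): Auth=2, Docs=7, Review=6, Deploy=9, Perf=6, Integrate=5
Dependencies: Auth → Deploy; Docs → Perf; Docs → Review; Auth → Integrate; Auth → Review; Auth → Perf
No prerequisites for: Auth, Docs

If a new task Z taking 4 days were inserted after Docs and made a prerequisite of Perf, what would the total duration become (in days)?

17

Originally the project takes 13 days.
With Z inserted, Perf now waits for max(Auth, Docs, Z).
New critical path: Docs→Z→Perf = 7+4+6 = 17 ⇒ 17 days.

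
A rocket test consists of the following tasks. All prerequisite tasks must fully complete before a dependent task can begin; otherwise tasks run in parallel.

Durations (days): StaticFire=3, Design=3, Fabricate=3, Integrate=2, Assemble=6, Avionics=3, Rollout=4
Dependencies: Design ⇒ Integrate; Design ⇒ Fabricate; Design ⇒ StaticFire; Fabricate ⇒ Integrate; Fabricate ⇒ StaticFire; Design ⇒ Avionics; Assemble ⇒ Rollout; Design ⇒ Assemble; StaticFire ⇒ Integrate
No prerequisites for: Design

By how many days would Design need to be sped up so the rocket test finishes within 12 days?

Current finish: 13 days; target: 12.
Design is on every critical path, so each day cut from Design cuts the finish by one (this holds down to a finish of 11).
Need 13 − 12 = 1 day off Design → Design becomes 2 days, finish becomes 12.

1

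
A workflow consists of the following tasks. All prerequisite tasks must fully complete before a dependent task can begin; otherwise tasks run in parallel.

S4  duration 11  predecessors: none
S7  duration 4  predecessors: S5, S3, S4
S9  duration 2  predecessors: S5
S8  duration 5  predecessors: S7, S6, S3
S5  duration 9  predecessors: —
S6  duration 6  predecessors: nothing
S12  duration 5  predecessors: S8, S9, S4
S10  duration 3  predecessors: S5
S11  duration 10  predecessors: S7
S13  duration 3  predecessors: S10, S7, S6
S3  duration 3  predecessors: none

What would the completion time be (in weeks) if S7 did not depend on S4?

23

Original critical path: S4→S7→S8→S12 = 11+4+5+5 = 25 ⇒ 25 weeks.
Without S4→S7, S7's earliest start moves from 11 to 9.
The longest chain is now S5→S7→S8→S12 = 9+4+5+5 = 23, so the plan takes 23 weeks.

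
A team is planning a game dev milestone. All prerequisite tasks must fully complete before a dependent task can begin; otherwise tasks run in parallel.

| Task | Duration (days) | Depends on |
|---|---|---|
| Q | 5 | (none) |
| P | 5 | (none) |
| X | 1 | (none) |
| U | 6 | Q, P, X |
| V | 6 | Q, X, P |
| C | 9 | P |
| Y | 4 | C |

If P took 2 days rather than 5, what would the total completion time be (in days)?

15

Actual critical path: P→C→Y = 5+9+4 = 18 ⇒ 18 days.
P is on the critical path; changing it to 2 makes that path 15 days.
The critical path is still P→C→Y; finish is now 15 days.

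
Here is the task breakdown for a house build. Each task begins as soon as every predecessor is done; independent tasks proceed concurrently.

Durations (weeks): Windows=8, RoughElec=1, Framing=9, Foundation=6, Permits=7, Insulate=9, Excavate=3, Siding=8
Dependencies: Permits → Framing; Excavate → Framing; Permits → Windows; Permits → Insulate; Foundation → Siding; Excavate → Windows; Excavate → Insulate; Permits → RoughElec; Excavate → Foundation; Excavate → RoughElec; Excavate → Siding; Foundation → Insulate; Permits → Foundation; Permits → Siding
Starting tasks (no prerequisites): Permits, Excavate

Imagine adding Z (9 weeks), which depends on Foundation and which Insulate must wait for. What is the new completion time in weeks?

31

Originally the house build takes 22 weeks.
With Z inserted, Insulate now waits for max(Foundation, Permits, Excavate, Z).
New critical path: Permits→Foundation→Z→Insulate = 7+6+9+9 = 31 ⇒ 31 weeks.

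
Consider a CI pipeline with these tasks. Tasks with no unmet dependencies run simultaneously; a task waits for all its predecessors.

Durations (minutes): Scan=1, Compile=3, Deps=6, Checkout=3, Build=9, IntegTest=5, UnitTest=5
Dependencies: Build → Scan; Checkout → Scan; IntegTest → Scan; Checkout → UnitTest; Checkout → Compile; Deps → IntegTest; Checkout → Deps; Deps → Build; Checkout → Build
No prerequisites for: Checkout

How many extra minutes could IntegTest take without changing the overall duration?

4

Critical path: Checkout→Deps→Build→Scan = 3+6+9+1 = 19, so the finish is 19 minutes.
IntegTest finishes as early as 14 and must finish by 18.
So IntegTest can slip 18 − 14 = 4 minutes.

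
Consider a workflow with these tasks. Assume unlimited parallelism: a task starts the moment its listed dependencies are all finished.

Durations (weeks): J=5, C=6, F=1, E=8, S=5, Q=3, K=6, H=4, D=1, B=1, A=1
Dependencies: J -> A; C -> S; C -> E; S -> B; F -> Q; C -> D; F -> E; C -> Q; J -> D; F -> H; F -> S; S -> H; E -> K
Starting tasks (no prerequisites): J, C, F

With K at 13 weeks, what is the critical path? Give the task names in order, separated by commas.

Baseline: C→E→K = 6+8+6 = 20 → 20 weeks.
Since K is critical, the +7 change carries straight to that chain (now 27 weeks).
The critical path is still C→E→K; finish is now 27 weeks.

C, E, K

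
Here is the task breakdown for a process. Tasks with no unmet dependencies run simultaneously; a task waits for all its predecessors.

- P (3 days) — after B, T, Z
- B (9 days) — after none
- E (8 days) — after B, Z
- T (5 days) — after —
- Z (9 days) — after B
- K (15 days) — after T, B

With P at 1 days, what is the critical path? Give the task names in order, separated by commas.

B, Z, E

The binding path is B→Z→E = 9+9+8 = 26; finish at 26 days.
P is off the critical path — its longest chain is 21 days, giving 5 of slack.
No other chain overtakes it, so the finish is 26 days.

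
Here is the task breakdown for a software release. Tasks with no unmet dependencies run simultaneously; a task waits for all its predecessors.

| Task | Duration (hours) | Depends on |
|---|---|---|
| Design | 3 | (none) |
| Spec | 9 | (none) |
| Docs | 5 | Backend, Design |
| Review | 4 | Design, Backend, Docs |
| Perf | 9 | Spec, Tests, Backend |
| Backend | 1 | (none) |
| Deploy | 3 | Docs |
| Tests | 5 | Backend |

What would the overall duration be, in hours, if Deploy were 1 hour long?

18

Baseline: Spec→Perf = 9+9 = 18 → 18 hours.
The longest path through Deploy is only 11 hours, so Deploy has float 7.
That remains the longest chain; total 18 hours.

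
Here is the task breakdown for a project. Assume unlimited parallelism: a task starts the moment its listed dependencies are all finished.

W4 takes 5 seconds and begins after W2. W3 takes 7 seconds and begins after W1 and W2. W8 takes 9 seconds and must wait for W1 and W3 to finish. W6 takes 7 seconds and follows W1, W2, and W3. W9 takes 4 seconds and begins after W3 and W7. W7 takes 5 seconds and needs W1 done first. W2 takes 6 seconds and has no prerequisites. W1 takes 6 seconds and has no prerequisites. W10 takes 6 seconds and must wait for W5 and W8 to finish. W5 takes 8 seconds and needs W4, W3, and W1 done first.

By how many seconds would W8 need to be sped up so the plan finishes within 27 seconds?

1

Current finish: 28 seconds; target: 27.
W8 is on every critical path, so each second cut from W8 cuts the finish by one (this holds down to a finish of 27).
Need 28 − 27 = 1 second off W8 → W8 becomes 8 seconds, finish becomes 27.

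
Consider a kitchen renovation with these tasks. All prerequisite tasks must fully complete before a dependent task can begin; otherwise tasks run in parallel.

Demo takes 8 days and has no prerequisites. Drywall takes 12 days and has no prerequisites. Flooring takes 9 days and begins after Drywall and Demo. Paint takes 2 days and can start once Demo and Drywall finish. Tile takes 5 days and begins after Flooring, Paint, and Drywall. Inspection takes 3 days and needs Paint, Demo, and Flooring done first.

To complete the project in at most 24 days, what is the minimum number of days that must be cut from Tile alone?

Current finish: 26 days; target: 24.
Tile is on every critical path, so each day cut from Tile cuts the finish by one (this holds down to a finish of 24).
Need 26 − 24 = 2 days off Tile → Tile becomes 3 days, finish becomes 24.

2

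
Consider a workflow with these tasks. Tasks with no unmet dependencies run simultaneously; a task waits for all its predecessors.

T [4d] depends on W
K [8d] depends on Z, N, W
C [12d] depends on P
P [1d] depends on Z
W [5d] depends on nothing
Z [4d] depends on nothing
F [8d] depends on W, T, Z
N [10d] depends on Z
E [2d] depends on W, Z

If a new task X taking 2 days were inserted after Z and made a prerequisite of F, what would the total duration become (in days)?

22

Originally the project takes 22 days.
With X inserted, F now waits for max(W, T, Z, X).
New critical path: Z→N→K = 4+10+8 = 22 ⇒ 22 days.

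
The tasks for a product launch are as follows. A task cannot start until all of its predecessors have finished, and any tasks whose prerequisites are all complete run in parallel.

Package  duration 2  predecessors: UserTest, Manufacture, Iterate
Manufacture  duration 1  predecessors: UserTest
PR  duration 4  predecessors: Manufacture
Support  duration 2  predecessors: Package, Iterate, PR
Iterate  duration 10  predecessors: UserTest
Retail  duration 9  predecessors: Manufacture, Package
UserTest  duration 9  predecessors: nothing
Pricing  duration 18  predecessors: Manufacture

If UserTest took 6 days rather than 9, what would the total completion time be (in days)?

27

As given, the longest chain is UserTest→Iterate→Package→Retail = 9+10+2+9 = 30, so the finish is 30 days.
Since UserTest is critical, the -3 change carries straight to that chain (now 27 days).
That remains the longest chain; total 27 days.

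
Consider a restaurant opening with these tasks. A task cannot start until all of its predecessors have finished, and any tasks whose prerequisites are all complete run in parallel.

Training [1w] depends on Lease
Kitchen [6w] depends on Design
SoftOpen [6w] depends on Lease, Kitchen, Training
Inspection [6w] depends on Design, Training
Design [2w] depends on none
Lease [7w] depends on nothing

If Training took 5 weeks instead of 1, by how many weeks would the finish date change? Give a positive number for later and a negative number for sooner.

4

Critical path before the change: Lease→Training→SoftOpen = 7+1+6 = 14 giving 14 weeks.
Since Training is critical, the +4 change carries straight to that chain (now 18 weeks).
The critical path is still Lease→Training→SoftOpen; finish is now 18 weeks.
Change in finish: 18 − 14 = +4 weeks.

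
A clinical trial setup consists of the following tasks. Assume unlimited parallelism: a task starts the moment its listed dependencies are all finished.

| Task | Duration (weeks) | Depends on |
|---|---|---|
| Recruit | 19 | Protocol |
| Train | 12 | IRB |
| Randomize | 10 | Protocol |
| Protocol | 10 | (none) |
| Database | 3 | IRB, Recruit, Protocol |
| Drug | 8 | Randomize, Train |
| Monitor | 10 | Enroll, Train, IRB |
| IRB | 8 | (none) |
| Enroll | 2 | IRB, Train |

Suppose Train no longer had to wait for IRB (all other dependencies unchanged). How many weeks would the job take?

With the dependency in place, Protocol→Recruit→Database = 10+19+3 = 32 sets the finish at 32 weeks.
Without IRB→Train, Train's earliest start moves from 8 to 0.
The longest chain is now Protocol→Recruit→Database = 10+19+3 = 32, so the job takes 32 weeks.

32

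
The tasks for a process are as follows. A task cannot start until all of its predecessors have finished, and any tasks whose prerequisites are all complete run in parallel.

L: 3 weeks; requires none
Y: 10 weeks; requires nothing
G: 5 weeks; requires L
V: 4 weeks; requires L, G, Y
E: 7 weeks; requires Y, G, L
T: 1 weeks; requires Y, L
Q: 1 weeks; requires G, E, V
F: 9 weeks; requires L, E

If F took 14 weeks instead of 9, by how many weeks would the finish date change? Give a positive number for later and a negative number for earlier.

5

As given, the longest chain is Y→E→F = 10+7+9 = 26, so the finish is 26 weeks.
Since F is critical, the +5 change carries straight to that chain (now 31 weeks).
That remains the longest chain; total 31 weeks.
Change in finish: 31 − 26 = +5 weeks.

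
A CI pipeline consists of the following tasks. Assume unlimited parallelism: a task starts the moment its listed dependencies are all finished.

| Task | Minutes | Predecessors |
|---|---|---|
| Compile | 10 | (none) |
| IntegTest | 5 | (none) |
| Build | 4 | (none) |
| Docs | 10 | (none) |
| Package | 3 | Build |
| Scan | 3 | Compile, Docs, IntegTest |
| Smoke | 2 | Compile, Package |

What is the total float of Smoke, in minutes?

Compile→Scan = 10+3 = 13 sets the makespan at 13 minutes.
Longest path through Smoke: 12 minutes (earliest finish 12, latest finish 13).
So Smoke can slip 13 − 12 = 1 minute.

1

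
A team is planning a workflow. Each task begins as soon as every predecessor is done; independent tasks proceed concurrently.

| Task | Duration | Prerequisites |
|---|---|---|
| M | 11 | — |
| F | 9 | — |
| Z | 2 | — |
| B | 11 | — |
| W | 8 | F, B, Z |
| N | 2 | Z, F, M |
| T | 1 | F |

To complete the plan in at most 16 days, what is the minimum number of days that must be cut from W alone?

Current finish: 19 days; target: 16.
W is on every critical path, so each day cut from W cuts the finish by one (this holds down to a finish of 13).
Need 19 − 16 = 3 days off W → W becomes 5 days, finish becomes 16.

3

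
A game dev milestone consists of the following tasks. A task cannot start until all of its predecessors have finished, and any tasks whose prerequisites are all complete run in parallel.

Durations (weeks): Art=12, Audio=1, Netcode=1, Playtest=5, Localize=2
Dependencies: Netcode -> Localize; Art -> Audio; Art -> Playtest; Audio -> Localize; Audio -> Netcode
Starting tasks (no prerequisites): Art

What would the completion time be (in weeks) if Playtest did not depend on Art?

16

Before: longest chain Art→Playtest = 12+5 = 17, finish 17.
Without Art→Playtest, Playtest's earliest start moves from 12 to 0.
The longest chain is now Art→Audio→Netcode→Localize = 12+1+1+2 = 16, so the schedule takes 16 weeks.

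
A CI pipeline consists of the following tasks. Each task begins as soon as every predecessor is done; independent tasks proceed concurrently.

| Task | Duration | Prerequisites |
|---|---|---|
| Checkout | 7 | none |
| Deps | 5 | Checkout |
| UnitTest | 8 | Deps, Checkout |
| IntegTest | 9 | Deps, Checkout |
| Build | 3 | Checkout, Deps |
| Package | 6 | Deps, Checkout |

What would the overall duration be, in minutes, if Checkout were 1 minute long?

As given, the longest chain is Checkout→Deps→IntegTest = 7+5+9 = 21, so the finish is 21 minutes.
Checkout is on the critical path; changing it to 1 makes that path 15 minutes.
That remains the longest chain; total 15 minutes.

15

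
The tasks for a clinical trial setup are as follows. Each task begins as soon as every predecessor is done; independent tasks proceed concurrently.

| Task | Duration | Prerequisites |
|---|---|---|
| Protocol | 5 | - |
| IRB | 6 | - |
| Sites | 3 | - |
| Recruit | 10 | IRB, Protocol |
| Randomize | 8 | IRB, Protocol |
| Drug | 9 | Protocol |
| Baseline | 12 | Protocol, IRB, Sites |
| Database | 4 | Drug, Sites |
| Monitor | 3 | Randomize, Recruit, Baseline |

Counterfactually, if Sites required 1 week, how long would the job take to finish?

21

Baseline: IRB→Baseline→Monitor = 6+12+3 = 21 → 21 weeks.
The longest path through Sites is only 18 weeks, so Sites has float 3.
That remains the longest chain; total 21 weeks.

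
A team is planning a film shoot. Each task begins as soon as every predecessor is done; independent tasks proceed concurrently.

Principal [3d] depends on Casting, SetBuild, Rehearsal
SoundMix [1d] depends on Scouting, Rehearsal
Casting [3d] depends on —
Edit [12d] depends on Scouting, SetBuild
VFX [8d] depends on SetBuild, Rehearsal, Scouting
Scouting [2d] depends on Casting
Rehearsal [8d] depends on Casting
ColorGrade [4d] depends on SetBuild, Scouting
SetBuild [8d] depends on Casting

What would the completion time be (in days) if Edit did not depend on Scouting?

23

Before: longest chain Casting→SetBuild→Edit = 3+8+12 = 23, finish 23.
Dropping Scouting→Edit doesn't change Edit's earliest start (11); another predecessor still binds.
New critical path: Casting→SetBuild→Edit = 3+8+12 = 23 ⇒ 23 days.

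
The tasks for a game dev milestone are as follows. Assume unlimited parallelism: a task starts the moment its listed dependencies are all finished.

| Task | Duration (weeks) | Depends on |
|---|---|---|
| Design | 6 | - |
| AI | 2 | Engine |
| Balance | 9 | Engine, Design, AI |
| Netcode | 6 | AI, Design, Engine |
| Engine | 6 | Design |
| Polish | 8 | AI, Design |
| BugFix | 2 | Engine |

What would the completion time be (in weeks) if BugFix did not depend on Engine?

Original critical path: Design→Engine→AI→Balance = 6+6+2+9 = 23 ⇒ 23 weeks.
Without Engine→BugFix, BugFix's earliest start moves from 12 to 0.
New critical path: Design→Engine→AI→Balance = 6+6+2+9 = 23 ⇒ 23 weeks.

23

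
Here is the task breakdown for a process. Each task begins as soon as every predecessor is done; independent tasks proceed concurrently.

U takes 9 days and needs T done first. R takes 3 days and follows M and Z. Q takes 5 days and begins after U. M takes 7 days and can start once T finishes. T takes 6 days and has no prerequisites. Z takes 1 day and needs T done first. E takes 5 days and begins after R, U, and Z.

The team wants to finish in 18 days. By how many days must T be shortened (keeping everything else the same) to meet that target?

3

Current finish: 21 days; target: 18.
T is on every critical path, so each day cut from T cuts the finish by one (this holds down to a finish of 16).
Need 21 − 18 = 3 days off T → T becomes 3 days, finish becomes 18.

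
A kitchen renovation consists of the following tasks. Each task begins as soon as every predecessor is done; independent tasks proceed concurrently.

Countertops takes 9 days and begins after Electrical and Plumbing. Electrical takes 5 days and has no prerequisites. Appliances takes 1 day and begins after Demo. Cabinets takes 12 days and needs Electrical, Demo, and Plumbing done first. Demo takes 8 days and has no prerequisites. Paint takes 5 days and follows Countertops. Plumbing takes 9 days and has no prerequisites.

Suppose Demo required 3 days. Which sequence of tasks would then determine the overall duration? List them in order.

As given, the longest chain is Plumbing→Countertops→Paint = 9+9+5 = 23, so the finish is 23 days.
Demo has 3 days of float (longest path through it is 20).
No other chain overtakes it, so the finish is 23 days.

Plumbing, Countertops, Paint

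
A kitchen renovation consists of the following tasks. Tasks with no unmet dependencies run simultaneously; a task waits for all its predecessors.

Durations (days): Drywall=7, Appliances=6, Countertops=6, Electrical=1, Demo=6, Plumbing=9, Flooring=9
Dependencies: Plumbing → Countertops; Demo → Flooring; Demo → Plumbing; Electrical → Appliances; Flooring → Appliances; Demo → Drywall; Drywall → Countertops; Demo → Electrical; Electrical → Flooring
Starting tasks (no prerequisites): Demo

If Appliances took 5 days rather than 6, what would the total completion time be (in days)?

Actual critical path: Demo→Electrical→Flooring→Appliances = 6+1+9+6 = 22 ⇒ 22 days.
Since Appliances is critical, the -1 change carries straight to that chain (now 21 days).
The binding chain switches to Demo→Plumbing→Countertops = 6+9+6 = 21; finish 21 days.

21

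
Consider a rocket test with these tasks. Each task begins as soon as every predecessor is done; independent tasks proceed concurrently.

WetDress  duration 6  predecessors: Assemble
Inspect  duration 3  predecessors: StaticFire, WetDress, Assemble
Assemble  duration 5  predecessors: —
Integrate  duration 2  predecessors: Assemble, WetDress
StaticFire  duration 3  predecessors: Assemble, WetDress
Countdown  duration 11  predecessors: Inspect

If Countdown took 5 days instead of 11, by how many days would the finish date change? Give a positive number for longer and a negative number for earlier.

-6

Actual critical path: Assemble→WetDress→StaticFire→Inspect→Countdown = 5+6+3+3+11 = 28 ⇒ 28 days.
Countdown is on the critical path; changing it to 5 makes that path 22 days.
That remains the longest chain; total 22 days.
Change in finish: 22 − 28 = -6 days.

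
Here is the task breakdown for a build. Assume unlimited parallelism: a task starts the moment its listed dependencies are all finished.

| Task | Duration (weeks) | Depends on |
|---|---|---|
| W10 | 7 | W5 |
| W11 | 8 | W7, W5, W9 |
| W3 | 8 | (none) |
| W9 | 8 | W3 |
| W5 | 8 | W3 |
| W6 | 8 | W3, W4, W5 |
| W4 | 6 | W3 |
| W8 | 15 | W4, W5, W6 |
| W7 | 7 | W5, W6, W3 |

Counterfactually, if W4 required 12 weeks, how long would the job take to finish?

43

Actual critical path: W3→W5→W6→W7→W11 = 8+8+8+7+8 = 39 ⇒ 39 weeks.
W4 has 2 weeks of float (longest path through it is 37).
New critical path: W3→W4→W6→W7→W11 = 8+12+8+7+8 = 43 ⇒ 43 weeks.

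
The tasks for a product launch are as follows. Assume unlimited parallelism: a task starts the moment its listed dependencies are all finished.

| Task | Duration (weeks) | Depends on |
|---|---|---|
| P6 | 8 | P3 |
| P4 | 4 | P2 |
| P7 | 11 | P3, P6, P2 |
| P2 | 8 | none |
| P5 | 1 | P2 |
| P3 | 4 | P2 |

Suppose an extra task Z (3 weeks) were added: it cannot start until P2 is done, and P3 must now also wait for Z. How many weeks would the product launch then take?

34

Originally the product launch takes 31 weeks.
With Z inserted, P3 now waits for max(P2, Z).
New critical path: P2→Z→P3→P6→P7 = 8+3+4+8+11 = 34 ⇒ 34 weeks.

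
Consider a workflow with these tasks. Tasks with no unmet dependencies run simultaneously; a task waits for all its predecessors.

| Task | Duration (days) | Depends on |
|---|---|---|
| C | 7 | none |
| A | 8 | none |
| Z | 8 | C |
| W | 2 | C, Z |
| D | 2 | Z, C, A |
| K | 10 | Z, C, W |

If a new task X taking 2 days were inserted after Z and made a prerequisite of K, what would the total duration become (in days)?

Originally the job takes 27 days.
With X inserted, K now waits for max(Z, C, W, X).
New critical path: C→Z→X→K = 7+8+2+10 = 27 ⇒ 27 days.

27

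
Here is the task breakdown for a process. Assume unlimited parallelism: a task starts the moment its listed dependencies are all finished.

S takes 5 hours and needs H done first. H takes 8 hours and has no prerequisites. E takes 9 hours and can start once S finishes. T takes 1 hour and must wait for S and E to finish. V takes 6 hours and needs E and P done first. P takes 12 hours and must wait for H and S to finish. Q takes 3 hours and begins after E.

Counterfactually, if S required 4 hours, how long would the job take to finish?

30

The binding path is H→S→P→V = 8+5+12+6 = 31; finish at 31 hours.
Since S is critical, the -1 change carries straight to that chain (now 30 hours).
That remains the longest chain; total 30 hours.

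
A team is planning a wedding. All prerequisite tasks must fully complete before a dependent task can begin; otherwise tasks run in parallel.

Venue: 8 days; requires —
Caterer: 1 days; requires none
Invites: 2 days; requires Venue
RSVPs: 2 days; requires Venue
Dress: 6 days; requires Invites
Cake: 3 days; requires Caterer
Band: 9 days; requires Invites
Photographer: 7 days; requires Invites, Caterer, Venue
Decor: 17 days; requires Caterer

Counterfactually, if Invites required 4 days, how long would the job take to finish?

The binding path is Venue→Invites→Band = 8+2+9 = 19; finish at 19 days.
Invites is on the critical path; changing it to 4 makes that path 21 days.
No other chain overtakes it, so the finish is 21 days.

21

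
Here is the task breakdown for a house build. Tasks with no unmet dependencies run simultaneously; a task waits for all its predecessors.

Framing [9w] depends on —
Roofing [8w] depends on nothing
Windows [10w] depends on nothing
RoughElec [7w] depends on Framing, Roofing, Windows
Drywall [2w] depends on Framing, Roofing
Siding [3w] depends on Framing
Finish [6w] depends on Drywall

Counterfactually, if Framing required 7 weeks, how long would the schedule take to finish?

17

Actual critical path: Framing→Drywall→Finish = 9+2+6 = 17 ⇒ 17 weeks.
Framing lies on that path, so at 7 weeks the path becomes 15 weeks.
The binding chain switches to Windows→RoughElec = 10+7 = 17; finish 17 weeks.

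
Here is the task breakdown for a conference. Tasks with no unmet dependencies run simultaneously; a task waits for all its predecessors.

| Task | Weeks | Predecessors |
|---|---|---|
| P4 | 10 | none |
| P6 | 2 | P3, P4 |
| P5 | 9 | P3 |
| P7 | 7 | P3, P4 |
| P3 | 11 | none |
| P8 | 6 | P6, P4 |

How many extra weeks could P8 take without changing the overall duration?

Critical path: P3→P5 = 11+9 = 20, so the finish is 20 weeks.
Longest path through P8: 19 weeks (earliest finish 19, latest finish 20).
So P8 can slip 20 − 19 = 1 week.

1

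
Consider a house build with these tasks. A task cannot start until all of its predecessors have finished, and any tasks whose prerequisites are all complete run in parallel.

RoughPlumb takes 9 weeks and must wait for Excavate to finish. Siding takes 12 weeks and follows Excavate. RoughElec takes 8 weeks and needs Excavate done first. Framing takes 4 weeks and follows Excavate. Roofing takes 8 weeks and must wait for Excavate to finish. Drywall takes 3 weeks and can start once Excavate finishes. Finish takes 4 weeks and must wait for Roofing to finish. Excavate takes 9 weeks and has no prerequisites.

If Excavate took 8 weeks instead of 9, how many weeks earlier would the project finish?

1

Critical path before the change: Excavate→Roofing→Finish = 9+8+4 = 21 giving 21 weeks.
Since Excavate is critical, the -1 change carries straight to that chain (now 20 weeks).
That remains the longest chain; total 20 weeks.
Change in finish: 20 − 21 = -1 weeks.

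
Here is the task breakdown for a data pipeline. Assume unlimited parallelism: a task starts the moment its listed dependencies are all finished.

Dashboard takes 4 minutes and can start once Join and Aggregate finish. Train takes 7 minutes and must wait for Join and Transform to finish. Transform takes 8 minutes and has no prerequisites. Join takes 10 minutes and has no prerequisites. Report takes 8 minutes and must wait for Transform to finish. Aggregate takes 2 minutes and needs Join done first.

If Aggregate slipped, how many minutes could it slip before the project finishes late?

Critical path: Join→Train = 10+7 = 17, so the finish is 17 minutes.
The longest chain containing Aggregate totals 16 minutes.
Float = 17 − 16 = 1.

1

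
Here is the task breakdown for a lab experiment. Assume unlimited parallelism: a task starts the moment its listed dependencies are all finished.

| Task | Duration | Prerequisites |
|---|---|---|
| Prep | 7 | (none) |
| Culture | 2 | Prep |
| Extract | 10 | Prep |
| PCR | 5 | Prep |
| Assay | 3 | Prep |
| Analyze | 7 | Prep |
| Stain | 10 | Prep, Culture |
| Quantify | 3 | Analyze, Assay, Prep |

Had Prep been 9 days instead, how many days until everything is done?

Actual critical path: Prep→Culture→Stain = 7+2+10 = 19 ⇒ 19 days.
Prep is on the critical path; changing it to 9 makes that path 21 days.
That remains the longest chain; total 21 days.

21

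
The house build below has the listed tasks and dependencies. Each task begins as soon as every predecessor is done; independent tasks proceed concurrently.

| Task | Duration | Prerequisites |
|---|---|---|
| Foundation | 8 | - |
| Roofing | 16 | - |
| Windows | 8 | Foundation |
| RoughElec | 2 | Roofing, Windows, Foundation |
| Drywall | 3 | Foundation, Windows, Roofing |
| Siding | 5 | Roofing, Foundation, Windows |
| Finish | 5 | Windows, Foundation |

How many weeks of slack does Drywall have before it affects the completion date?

2

Foundation→Windows→Siding = 8+8+5 = 21 sets the makespan at 21 weeks.
Longest path through Drywall: 19 weeks (earliest finish 19, latest finish 21).
So Drywall can slip 21 − 19 = 2 weeks.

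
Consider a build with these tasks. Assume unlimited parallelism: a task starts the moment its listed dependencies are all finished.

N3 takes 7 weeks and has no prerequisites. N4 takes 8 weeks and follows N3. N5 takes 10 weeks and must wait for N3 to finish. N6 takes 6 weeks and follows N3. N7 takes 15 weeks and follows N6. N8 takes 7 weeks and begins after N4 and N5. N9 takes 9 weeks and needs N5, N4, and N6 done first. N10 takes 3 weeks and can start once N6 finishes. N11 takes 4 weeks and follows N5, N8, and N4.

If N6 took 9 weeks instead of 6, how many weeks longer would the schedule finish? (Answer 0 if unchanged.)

The binding path is N3→N6→N7 = 7+6+15 = 28; finish at 28 weeks.
N6 lies on that path, so at 9 weeks the path becomes 31 weeks.
That remains the longest chain; total 31 weeks.
Change in finish: 31 − 28 = +3 weeks.

3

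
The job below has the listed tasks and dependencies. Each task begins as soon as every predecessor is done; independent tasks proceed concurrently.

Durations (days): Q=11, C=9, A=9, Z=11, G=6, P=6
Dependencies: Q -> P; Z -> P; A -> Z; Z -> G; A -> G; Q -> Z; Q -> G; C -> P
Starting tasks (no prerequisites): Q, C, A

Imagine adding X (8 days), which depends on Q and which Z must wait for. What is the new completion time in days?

Originally the job takes 28 days.
With X inserted, Z now waits for max(A, Q, X).
New critical path: Q→X→Z→G = 11+8+11+6 = 36 ⇒ 36 days.

36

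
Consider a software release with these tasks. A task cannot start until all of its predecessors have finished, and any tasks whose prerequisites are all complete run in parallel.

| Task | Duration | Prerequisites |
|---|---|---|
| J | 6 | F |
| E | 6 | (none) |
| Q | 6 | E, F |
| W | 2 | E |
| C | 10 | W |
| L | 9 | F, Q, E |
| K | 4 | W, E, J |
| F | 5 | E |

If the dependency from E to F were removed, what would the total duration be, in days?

With the dependency in place, E→F→Q→L = 6+5+6+9 = 26 sets the finish at 26 days.
Without E→F, F's earliest start moves from 6 to 0.
New critical path: E→Q→L = 6+6+9 = 21 ⇒ 21 days.

21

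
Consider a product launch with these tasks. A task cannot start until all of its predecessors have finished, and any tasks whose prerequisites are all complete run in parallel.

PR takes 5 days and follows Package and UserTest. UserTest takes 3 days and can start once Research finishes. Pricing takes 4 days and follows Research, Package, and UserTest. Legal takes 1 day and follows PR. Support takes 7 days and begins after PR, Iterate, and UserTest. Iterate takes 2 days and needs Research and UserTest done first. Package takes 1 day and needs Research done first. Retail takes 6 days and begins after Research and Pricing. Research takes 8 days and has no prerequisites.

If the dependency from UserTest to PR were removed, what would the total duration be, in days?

With the dependency in place, Research→UserTest→PR→Support = 8+3+5+7 = 23 sets the finish at 23 days.
Without UserTest→PR, PR's earliest start moves from 11 to 9.
After: Research→UserTest→Pricing→Retail = 8+3+4+6 = 21 → 21 days.

21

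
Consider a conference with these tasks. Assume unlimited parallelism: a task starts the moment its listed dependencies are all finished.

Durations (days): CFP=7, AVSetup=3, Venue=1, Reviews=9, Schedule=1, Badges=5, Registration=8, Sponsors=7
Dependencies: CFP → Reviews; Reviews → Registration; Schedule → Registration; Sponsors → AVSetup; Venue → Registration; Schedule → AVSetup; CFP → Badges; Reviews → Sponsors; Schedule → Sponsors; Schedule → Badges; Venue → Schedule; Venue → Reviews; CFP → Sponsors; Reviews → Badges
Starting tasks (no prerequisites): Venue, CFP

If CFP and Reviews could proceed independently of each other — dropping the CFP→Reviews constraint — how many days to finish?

20

Before: longest chain CFP→Reviews→Sponsors→AVSetup = 7+9+7+3 = 26, finish 26.
Without CFP→Reviews, Reviews's earliest start moves from 7 to 1.
The longest chain is now Venue→Reviews→Sponsors→AVSetup = 1+9+7+3 = 20, so the plan takes 20 days.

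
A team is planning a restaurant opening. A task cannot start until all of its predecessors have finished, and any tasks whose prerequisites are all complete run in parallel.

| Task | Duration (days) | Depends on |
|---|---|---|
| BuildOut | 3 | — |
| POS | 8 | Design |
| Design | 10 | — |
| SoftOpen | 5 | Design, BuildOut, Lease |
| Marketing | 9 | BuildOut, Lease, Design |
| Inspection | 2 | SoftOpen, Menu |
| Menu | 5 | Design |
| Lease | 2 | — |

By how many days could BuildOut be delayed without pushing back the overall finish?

The longest chain is Design→Marketing = 10+9 = 19; overall finish 19 days.
The longest chain containing BuildOut totals 12 days.
So BuildOut can slip 10 − 3 = 7 days.

7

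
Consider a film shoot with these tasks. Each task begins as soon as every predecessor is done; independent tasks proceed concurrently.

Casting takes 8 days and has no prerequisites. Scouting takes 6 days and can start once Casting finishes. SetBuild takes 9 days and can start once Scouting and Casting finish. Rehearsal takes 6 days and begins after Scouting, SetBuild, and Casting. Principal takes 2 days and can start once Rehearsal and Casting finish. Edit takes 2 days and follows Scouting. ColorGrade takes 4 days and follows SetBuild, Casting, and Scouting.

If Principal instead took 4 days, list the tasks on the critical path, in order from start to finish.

Casting, Scouting, SetBuild, Rehearsal, Principal

Baseline: Casting→Scouting→SetBuild→Rehearsal→Principal = 8+6+9+6+2 = 31 → 31 days.
Principal lies on that path, so at 4 days the path becomes 33 days.
That remains the longest chain; total 33 days.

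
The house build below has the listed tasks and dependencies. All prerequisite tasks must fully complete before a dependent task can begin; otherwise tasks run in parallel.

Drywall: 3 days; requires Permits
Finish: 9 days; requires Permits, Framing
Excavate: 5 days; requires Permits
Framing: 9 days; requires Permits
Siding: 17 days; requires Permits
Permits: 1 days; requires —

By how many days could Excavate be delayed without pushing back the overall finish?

Permits→Framing→Finish = 1+9+9 = 19 sets the makespan at 19 days.
Excavate finishes as early as 6 and must finish by 19.
Slack of Excavate = 14 − 1 = 13 days.

13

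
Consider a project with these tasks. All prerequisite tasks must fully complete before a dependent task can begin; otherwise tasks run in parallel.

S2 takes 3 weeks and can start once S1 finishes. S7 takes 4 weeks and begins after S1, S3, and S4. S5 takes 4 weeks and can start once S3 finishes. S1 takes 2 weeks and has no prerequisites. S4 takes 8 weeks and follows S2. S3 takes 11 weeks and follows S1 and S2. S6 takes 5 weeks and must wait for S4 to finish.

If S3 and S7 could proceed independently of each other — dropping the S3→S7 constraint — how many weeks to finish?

20

With the dependency in place, S1→S2→S3→S5 = 2+3+11+4 = 20 sets the finish at 20 weeks.
Without S3→S7, S7's earliest start moves from 16 to 13.
The longest chain is now S1→S2→S3→S5 = 2+3+11+4 = 20, so the plan takes 20 weeks.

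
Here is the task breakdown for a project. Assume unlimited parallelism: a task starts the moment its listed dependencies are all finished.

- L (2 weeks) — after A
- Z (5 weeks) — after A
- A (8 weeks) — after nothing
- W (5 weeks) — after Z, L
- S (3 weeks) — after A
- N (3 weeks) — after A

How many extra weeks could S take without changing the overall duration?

7

The longest chain is A→Z→W = 8+5+5 = 18; overall finish 18 weeks.
S finishes as early as 11 and must finish by 18.
Slack of S = 15 − 8 = 7 weeks.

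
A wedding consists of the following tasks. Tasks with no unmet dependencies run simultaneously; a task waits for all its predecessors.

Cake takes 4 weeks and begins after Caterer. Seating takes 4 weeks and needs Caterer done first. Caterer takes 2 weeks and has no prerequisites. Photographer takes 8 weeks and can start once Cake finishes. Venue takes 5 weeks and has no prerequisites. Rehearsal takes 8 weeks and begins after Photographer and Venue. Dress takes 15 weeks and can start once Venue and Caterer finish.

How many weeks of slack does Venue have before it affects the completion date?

2

Critical path: Caterer→Cake→Photographer→Rehearsal = 2+4+8+8 = 22, so the finish is 22 weeks.
Longest path through Venue: 20 weeks (earliest finish 5, latest finish 7).
Slack of Venue = 2 − 0 = 2 weeks.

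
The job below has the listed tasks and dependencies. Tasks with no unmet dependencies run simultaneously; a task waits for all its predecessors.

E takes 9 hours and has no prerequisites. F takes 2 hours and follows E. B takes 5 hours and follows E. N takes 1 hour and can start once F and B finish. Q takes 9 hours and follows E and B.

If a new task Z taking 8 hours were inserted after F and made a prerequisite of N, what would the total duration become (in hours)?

23

Originally the plan takes 23 hours.
With Z inserted, N now waits for max(F, B, Z).
New critical path: E→B→Q = 9+5+9 = 23 ⇒ 23 hours.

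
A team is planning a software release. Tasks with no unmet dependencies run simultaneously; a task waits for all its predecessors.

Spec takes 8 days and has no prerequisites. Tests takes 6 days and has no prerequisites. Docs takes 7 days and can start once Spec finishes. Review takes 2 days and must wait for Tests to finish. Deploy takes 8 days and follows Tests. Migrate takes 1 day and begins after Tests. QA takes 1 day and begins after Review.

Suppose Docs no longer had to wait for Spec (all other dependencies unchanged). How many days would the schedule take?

14

Before: longest chain Spec→Docs = 8+7 = 15, finish 15.
Without Spec→Docs, Docs's earliest start moves from 8 to 0.
New critical path: Tests→Deploy = 6+8 = 14 ⇒ 14 days.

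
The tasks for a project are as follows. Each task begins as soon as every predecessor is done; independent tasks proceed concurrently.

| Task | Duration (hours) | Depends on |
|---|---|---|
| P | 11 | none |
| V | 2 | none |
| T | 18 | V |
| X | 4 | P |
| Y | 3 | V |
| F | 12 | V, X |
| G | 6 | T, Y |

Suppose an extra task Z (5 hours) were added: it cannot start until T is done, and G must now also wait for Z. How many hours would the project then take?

Originally the project takes 27 hours.
With Z inserted, G now waits for max(T, Y, Z).
New critical path: V→T→Z→G = 2+18+5+6 = 31 ⇒ 31 hours.

31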